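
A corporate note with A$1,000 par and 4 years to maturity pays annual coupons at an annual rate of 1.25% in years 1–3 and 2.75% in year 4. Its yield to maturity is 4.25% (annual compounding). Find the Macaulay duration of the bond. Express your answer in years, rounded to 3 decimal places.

Periodic yield y = 0.0425. Discount each cash flow and weight by its year:
  t   CF        PV=CF/(1+0.0425)^t    t·PV
  1        12.50        11.9904        11.9904
  2        12.50        11.5016        23.0032
  3        12.50        11.0327        33.0981
  4     1,027.50       869.9165     3,479.6661
  Σ                    904.4412     3,547.7578
Price P = Σ PV = 904.4412.
Macaulay duration = Σ(t·PV) / P = 3,547.7578 / 904.4412 = 3.92260 years.

3.923 years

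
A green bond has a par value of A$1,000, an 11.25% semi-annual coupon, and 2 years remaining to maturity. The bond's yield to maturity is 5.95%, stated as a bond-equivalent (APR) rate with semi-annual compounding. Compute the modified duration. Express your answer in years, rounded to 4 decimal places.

1.8001 years

Periodic yield y = 0.02975. First find Macaulay duration:
  t   CF        PV=CF/(1+0.02975)^t    t·PV
  1        56.25        54.6249        54.6249
  2        56.25        53.0468       106.0935
  3        56.25        51.5142       154.5427
  4     1,056.25       939.3761     3,757.5045
  Σ                  1,098.5620     4,072.7656
P = 1,098.5620; Macaulay duration = 4,072.7656 / 1,098.5620 = 3.70736 half-year periods = 1.85368 years.
Modified duration = D_Mac / (1 + y) = 1.85368 / 1.02975 = 1.80013 years.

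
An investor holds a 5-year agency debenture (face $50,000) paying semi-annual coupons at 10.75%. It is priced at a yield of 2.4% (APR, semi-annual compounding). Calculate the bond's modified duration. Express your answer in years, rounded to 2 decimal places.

4.12 years

Periodic yield y = 0.012. First find Macaulay duration:
  t   CF        PV=CF/(1+0.012)^t    t·PV
  1     2,687.50     2,655.6324     2,655.6324
  2     2,687.50     2,624.1427     5,248.2854
  3     2,687.50     2,593.0264     7,779.0791
  4     2,687.50     2,562.2790    10,249.1161
  5     2,687.50     2,531.8963    12,659.4814
  6     2,687.50     2,501.8738    15,011.2428
  7     2,687.50     2,472.2073    17,305.4511
  8     2,687.50     2,442.8926    19,543.1408
  9     2,687.50     2,413.9255    21,725.3294
  10   52,687.50    46,763.0110   467,630.1100
  Σ                 69,560.8870   579,806.8685
P = 69,560.8870; Macaulay duration = 579,806.8685 / 69,560.8870 = 8.33524 half-year periods = 4.16762 years.
Modified duration = D_Mac / (1 + y) = 4.16762 / 1.012 = 4.11820 years.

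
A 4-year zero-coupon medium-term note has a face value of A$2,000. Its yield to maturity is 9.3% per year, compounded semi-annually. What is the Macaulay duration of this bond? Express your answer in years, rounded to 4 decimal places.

A zero-coupon bond has a single cash flow at maturity, so its Macaulay duration equals its maturity: 4 years.
(Equivalently: 8 semi-annual periods ÷ 2 = 4 years.)

4.0000 years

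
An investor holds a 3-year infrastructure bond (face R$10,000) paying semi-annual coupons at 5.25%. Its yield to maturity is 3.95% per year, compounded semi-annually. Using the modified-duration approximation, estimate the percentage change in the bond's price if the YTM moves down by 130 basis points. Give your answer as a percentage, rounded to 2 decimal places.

Periodic yield y = 0.01975. Modified duration first:
  t   CF        PV=CF/(1+0.01975)^t    t·PV
  1       262.50       257.4160       257.4160
  2       262.50       252.4305       504.8611
  3       262.50       247.5416       742.6248
  4       262.50       242.7473       970.9893
  5       262.50       238.0459     1,190.2296
  6    10,262.50     9,126.2190    54,757.3140
  Σ                 10,364.4004    58,423.4347
P = 10,364.4004; D_Mac = 5.63693 half-year periods = 2.81847 yrs; D_mod = 2.81847/(1+0.01975) = 2.76388 yrs.
ΔP/P ≈ -D_mod · Δy = -2.76388 × (-0.013) = +0.035930 = +3.5930%.

+3.59%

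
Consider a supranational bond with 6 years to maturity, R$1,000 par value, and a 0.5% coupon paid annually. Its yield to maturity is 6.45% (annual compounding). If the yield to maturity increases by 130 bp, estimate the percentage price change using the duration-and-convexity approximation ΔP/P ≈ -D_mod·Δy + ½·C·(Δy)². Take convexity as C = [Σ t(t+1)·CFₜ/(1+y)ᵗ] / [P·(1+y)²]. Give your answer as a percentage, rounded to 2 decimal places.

With y = 0.0645:
  t   CF        PV=CF/(1+0.0645)^t    t·PV        t(t+1)·PV
  1         5.00         4.6970         4.6970           9.3941
  2         5.00         4.4124         8.8249          26.4746
  3         5.00         4.1451        12.4352          49.7410
  4         5.00         3.8939        15.5757          77.8785
  5         5.00         3.6580        18.2899         109.7395
  6     1,005.00       690.7042     4,144.2249      29,009.5744
  Σ                    711.5106     4,204.0477      29,282.8020
P = 711.5106; D_Mac = 5.90862 yrs; D_mod = 5.55061 yrs; C = 36.31950.
Duration effect: -5.55061 × (+0.013) = -0.072158
Convexity effect: 0.5 × 36.31950 × (0.013)² = +0.0030690
ΔP/P ≈ -0.072158 + 0.0030690 = -0.069089 = -6.9089%.

-6.91%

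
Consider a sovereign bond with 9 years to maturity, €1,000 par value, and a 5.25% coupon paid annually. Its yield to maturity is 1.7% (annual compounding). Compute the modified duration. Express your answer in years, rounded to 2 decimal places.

7.49 years

Periodic yield y = 0.017. First find Macaulay duration:
  t   CF        PV=CF/(1+0.017)^t    t·PV
  1        52.50        51.6224        51.6224
  2        52.50        50.7595       101.5190
  3        52.50        49.9110       149.7331
  4        52.50        49.0767       196.3069
  5        52.50        48.2564       241.2818
  6        52.50        47.4497       284.6983
  7        52.50        46.6566       326.5959
  8        52.50        45.8766       367.0132
  9     1,052.50       904.3437     8,139.0935
  Σ                  1,293.9527     9,857.8640
P = 1,293.9527; Macaulay duration = 9,857.8640 / 1,293.9527 = 7.61841 years.
Modified duration = D_Mac / (1 + y) = 7.61841 / 1.017 = 7.49106 years.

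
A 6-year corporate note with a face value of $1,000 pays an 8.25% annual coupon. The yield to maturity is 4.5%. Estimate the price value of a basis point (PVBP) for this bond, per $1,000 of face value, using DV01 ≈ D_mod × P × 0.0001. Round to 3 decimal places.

Periodic yield y = 0.045.
  t   CF        PV=CF/(1+0.045)^t    t·PV
  1        82.50        78.9474        78.9474
  2        82.50        75.5477       151.0954
  3        82.50        72.2945       216.8834
  4        82.50        69.1813       276.7252
  5        82.50        66.2022       331.0111
  6     1,082.50       831.2471     4,987.4828
  Σ                  1,193.4202     6,042.1453
P = 1,193.4202; D_Mac = 5.06288 yrs; D_mod = 4.84486 yrs.
DV01 ≈ 4.84486 × 1,193.4202 × 0.0001 = 0.578196.

$0.578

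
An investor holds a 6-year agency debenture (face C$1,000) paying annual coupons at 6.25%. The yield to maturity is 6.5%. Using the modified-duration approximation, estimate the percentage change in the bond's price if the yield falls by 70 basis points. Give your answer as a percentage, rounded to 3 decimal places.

Periodic yield y = 0.065. Modified duration first:
  t   CF        PV=CF/(1+0.065)^t    t·PV
  1        62.50        58.6854        58.6854
  2        62.50        55.1037       110.2074
  3        62.50        51.7406       155.2217
  4        62.50        48.5827       194.3308
  5        62.50        45.6176       228.0878
  6     1,062.50       728.1675     4,369.0050
  Σ                    987.8975     5,115.5381
P = 987.8975; D_Mac = 5.17821 yrs; D_mod = 5.17821/(1+0.065) = 4.86217 yrs.
ΔP/P ≈ -D_mod · Δy = -4.86217 × (-0.007) = +0.034035 = +3.4035%.

+3.404%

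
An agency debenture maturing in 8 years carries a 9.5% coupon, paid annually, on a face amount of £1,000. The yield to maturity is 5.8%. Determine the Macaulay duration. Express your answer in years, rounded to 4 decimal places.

6.1677 years

Periodic yield y = 0.058. Discount each cash flow and weight by its year:
  t   CF        PV=CF/(1+0.058)^t    t·PV
  1        95.00        89.7921        89.7921
  2        95.00        84.8696       169.7392
  3        95.00        80.2170       240.6511
  4        95.00        75.8195       303.2780
  5        95.00        71.6630       358.3152
  6        95.00        67.7344       406.4067
  7        95.00        64.0212       448.1485
  8     1,095.00       697.4752     5,579.8017
  Σ                  1,231.5921     7,596.1326
Price P = Σ PV = 1,231.5921.
Macaulay duration = Σ(t·PV) / P = 7,596.1326 / 1,231.5921 = 6.16773 years.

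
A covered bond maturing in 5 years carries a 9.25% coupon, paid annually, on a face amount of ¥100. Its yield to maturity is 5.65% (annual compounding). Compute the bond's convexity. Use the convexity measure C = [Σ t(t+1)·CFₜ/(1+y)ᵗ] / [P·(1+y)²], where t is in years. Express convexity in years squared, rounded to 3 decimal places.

With y = 0.0565:
  t   CF        PV=CF/(1+0.0565)^t    t·PV        t(t+1)·PV
  1         9.25         8.7553         8.7553          17.5106
  2         9.25         8.2871        16.5742          49.7226
  3         9.25         7.8439        23.5318          94.1271
  4         9.25         7.4244        29.6978         148.4888
  5       109.25        82.9992       414.9960       2,489.9762
  Σ                    115.3100       493.5551       2,799.8253
P = 115.3100.
Convexity = Σ t(t+1)·PV / [P·(1+y)²] = 2,799.8253 / (115.3100 × 1.116192) = 21.75329.

21.753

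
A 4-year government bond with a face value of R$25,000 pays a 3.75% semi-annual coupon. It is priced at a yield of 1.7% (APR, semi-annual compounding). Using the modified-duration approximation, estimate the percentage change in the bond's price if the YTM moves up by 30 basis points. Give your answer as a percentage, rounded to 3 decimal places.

-1.119%

Periodic yield y = 0.0085. Modified duration first:
  t   CF        PV=CF/(1+0.0085)^t    t·PV
  1       468.75       464.7992       464.7992
  2       468.75       460.8817       921.7634
  3       468.75       456.9972     1,370.9917
  4       468.75       453.1455     1,812.5820
  5       468.75       449.3262     2,246.6311
  6       468.75       445.5391     2,673.2349
  7       468.75       441.7840     3,092.4879
  8    25,468.75    23,801.2853   190,410.2823
  Σ                 26,973.7583   202,992.7725
P = 26,973.7583; D_Mac = 7.52557 half-year periods = 3.76278 yrs; D_mod = 3.76278/(1+0.0085) = 3.73107 yrs.
ΔP/P ≈ -D_mod · Δy = -3.73107 × (+0.003) = -0.011193 = -1.1193%.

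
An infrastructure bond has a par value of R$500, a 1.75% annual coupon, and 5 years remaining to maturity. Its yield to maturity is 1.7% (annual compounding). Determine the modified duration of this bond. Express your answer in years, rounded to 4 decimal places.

Periodic yield y = 0.017. First find Macaulay duration:
  t   CF        PV=CF/(1+0.017)^t    t·PV
  1         8.75         8.6037         8.6037
  2         8.75         8.4599        16.9198
  3         8.75         8.3185        24.9555
  4         8.75         8.1795        32.7178
  5       508.75       467.6271     2,338.1354
  Σ                    501.1887     2,421.3323
P = 501.1887; Macaulay duration = 2,421.3323 / 501.1887 = 4.83118 years.
Modified duration = D_Mac / (1 + y) = 4.83118 / 1.017 = 4.75042 years.

4.7504 years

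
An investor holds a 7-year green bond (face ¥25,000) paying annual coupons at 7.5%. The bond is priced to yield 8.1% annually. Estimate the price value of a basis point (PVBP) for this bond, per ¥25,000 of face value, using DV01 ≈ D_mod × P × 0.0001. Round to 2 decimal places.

¥12.71

Periodic yield y = 0.081.
  t   CF        PV=CF/(1+0.081)^t    t·PV
  1     1,875.00     1,734.5051     1,734.5051
  2     1,875.00     1,604.5375     3,209.0751
  3     1,875.00     1,484.3086     4,452.9257
  4     1,875.00     1,373.0884     5,492.3536
  5     1,875.00     1,270.2020     6,351.0101
  6     1,875.00     1,175.0250     7,050.1500
  7    26,875.00    15,580.0417   109,060.2918
  Σ                 24,221.7083   137,350.3114
P = 24,221.7083; D_Mac = 5.67055 yrs; D_mod = 5.24565 yrs.
DV01 ≈ 5.24565 × 24,221.7083 × 0.0001 = 12.705857.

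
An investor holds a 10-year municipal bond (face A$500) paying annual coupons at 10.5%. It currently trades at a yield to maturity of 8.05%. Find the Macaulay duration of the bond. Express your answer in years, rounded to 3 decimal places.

Periodic yield y = 0.0805. Discount each cash flow and weight by its year:
  t   CF        PV=CF/(1+0.0805)^t    t·PV
  1        52.50        48.5886        48.5886
  2        52.50        44.9686        89.9373
  3        52.50        41.6184       124.8551
  4        52.50        38.5177       154.0708
  5        52.50        35.6480       178.2401
  6        52.50        32.9922       197.9529
  7        52.50        30.5342       213.7391
  8        52.50        28.2593       226.0743
  9        52.50        26.1539       235.3850
  10      552.50       254.7326     2,547.3262
  Σ                    582.0134     4,016.1694
Price P = Σ PV = 582.0134.
Macaulay duration = Σ(t·PV) / P = 4,016.1694 / 582.0134 = 6.90048 years.

6.900 years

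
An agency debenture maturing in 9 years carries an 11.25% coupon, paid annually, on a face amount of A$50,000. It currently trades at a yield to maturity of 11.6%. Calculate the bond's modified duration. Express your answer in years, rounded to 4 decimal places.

Periodic yield y = 0.116. First find Macaulay duration:
  t   CF        PV=CF/(1+0.116)^t    t·PV
  1     5,625.00     5,040.3226     5,040.3226
  2     5,625.00     4,516.4181     9,032.8362
  3     5,625.00     4,046.9696    12,140.9088
  4     5,625.00     3,626.3169    14,505.2674
  5     5,625.00     3,249.3879    16,246.9393
  6     5,625.00     2,911.6379    17,469.8272
  7     5,625.00     2,608.9945    18,262.9615
  8     5,625.00     2,337.8087    18,702.4696
  9    55,625.00    20,715.3499   186,438.1488
  Σ                 49,053.2059   297,839.6814
P = 49,053.2059; Macaulay duration = 297,839.6814 / 49,053.2059 = 6.07177 years.
Modified duration = D_Mac / (1 + y) = 6.07177 / 1.116 = 5.44065 years.

5.4407 years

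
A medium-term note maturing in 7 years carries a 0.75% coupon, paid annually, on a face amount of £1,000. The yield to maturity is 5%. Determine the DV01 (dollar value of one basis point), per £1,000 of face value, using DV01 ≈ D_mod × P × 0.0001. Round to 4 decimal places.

£0.4895

Periodic yield y = 0.05.
  t   CF        PV=CF/(1+0.05)^t    t·PV
  1         7.50         7.1429         7.1429
  2         7.50         6.8027        13.6054
  3         7.50         6.4788        19.4363
  4         7.50         6.1703        24.6811
  5         7.50         5.8764        29.3822
  6         7.50         5.5966        33.5797
  7     1,007.50       716.0114     5,012.0801
  Σ                    754.0791     5,139.9077
P = 754.0791; D_Mac = 6.81614 yrs; D_mod = 6.49156 yrs.
DV01 ≈ 6.49156 × 754.0791 × 0.0001 = 0.489515.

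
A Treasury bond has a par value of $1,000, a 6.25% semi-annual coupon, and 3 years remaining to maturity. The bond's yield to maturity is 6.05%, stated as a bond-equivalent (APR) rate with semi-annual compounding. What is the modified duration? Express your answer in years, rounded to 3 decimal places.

2.701 years

Periodic yield y = 0.03025. First find Macaulay duration:
  t   CF        PV=CF/(1+0.03025)^t    t·PV
  1        31.25        30.3324        30.3324
  2        31.25        29.4418        58.8837
  3        31.25        28.5774        85.7321
  4        31.25        27.7383       110.9531
  5        31.25        26.9238       134.6192
  6     1,031.25       862.3990     5,174.3937
  Σ                  1,005.4127     5,594.9142
P = 1,005.4127; Macaulay duration = 5,594.9142 / 1,005.4127 = 5.56479 half-year periods = 2.78240 years.
Modified duration = D_Mac / (1 + y) = 2.78240 / 1.03025 = 2.70070 years.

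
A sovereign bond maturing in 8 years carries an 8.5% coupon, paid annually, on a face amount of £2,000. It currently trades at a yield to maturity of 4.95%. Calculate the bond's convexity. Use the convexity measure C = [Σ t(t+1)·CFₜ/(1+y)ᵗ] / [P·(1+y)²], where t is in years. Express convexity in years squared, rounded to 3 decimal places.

47.283

With y = 0.0495:
  t   CF        PV=CF/(1+0.0495)^t    t·PV        t(t+1)·PV
  1       170.00       161.9819       161.9819         323.9638
  2       170.00       154.3420       308.6839         926.0518
  3       170.00       147.0624       441.1871       1,764.7486
  4       170.00       140.1261       560.5045       2,802.5227
  5       170.00       133.5170       667.5852       4,005.5113
  6       170.00       127.2197       763.3180       5,343.2261
  7       170.00       121.2193       848.5352       6,788.2816
  8     2,170.00     1,474.3486    11,794.7890     106,153.1013
  Σ                  2,459.8170    15,546.5850     128,107.4073
P = 2,459.8170.
Convexity = Σ t(t+1)·PV / [P·(1+y)²] = 128,107.4073 / (2,459.8170 × 1.101450) = 47.28317.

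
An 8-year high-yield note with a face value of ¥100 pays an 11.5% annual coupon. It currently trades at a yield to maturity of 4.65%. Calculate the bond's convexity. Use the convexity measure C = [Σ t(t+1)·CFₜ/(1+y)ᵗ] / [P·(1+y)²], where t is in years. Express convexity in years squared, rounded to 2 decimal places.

With y = 0.0465:
  t   CF        PV=CF/(1+0.0465)^t    t·PV        t(t+1)·PV
  1        11.50        10.9890        10.9890          21.9780
  2        11.50        10.5007        21.0015          63.0044
  3        11.50        10.0341        30.1024         120.4097
  4        11.50         9.5883        38.3531         191.7657
  5        11.50         9.1622        45.8112         274.8672
  6        11.50         8.7551        52.5308         367.7153
  7        11.50         8.3661        58.5627         468.5018
  8       111.50        77.5106       620.0847       5,580.7620
  Σ                    144.9062       877.4354       7,089.0041
P = 144.9062.
Convexity = Σ t(t+1)·PV / [P·(1+y)²] = 7,089.0041 / (144.9062 × 1.095162) = 44.67039.

44.67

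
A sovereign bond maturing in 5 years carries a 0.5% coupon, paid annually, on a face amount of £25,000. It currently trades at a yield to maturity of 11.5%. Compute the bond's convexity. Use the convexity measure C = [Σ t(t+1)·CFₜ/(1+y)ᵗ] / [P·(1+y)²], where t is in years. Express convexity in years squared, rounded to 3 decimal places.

With y = 0.115:
  t   CF        PV=CF/(1+0.115)^t    t·PV        t(t+1)·PV
  1       125.00       112.1076       112.1076         224.2152
  2       125.00       100.5450       201.0899         603.2697
  3       125.00        90.1748       270.5245       1,082.0982
  4       125.00        80.8743       323.4972       1,617.4860
  5    25,125.00    14,579.1342    72,895.6710     437,374.0259
  Σ                 14,962.8359    73,802.8903     440,901.0950
P = 14,962.8359.
Convexity = Σ t(t+1)·PV / [P·(1+y)²] = 440,901.0950 / (14,962.8359 × 1.243225) = 23.70159.

23.702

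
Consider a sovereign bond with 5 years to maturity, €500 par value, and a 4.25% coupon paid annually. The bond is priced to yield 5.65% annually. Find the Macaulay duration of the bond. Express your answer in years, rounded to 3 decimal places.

4.595 years

Periodic yield y = 0.0565. Discount each cash flow and weight by its year:
  t   CF        PV=CF/(1+0.0565)^t    t·PV
  1        21.25        20.1136        20.1136
  2        21.25        19.0379        38.0759
  3        21.25        18.0198        54.0595
  4        21.25        17.0561        68.2246
  5       521.25       396.0031     1,980.0154
  Σ                    470.2306     2,160.4889
Price P = Σ PV = 470.2306.
Macaulay duration = Σ(t·PV) / P = 2,160.4889 / 470.2306 = 4.59453 years.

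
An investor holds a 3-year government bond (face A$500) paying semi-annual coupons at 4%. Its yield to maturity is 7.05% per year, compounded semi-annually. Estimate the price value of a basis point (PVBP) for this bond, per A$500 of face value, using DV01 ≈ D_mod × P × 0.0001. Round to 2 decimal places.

A$0.13

Periodic yield y = 0.03525.
  t   CF        PV=CF/(1+0.03525)^t    t·PV
  1        10.00         9.6595         9.6595
  2        10.00         9.3306        18.6612
  3        10.00         9.0129        27.0387
  4        10.00         8.7060        34.8240
  5        10.00         8.4096        42.0479
  6       510.00       414.2846     2,485.7073
  Σ                    459.4031     2,617.9386
P = 459.4031; D_Mac = 5.69857 half-year periods = 2.84928 yrs; D_mod = 2.75227 yrs.
DV01 ≈ 2.75227 × 459.4031 × 0.0001 = 0.126440.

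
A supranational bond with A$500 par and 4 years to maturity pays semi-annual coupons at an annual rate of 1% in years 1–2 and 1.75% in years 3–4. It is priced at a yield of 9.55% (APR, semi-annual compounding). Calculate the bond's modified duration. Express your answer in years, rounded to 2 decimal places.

3.73 years

Periodic yield y = 0.04775. First find Macaulay duration:
  t   CF        PV=CF/(1+0.04775)^t    t·PV
  1        2.500         2.3861         2.3861
  2        2.500         2.2773         4.5546
  3        2.500         2.1735         6.5206
  4        2.500         2.0745         8.2979
  5        4.375         3.4649        17.3245
  6        4.375         3.3070        19.8419
  7        4.375         3.1563        22.0939
  8      504.375       347.2899     2,778.3195
  Σ                    366.1295     2,859.3390
P = 366.1295; Macaulay duration = 2,859.3390 / 366.1295 = 7.80964 half-year periods = 3.90482 years.
Modified duration = D_Mac / (1 + y) = 3.90482 / 1.04775 = 3.72686 years.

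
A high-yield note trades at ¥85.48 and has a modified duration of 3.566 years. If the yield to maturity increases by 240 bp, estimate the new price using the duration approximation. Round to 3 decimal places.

Duration approximation: ΔP/P ≈ -D_mod · Δy = -3.566 × (+0.024) = -0.085584.
New price ≈ 85.48 × (1 - 0.085584) = 78.16427968.

¥78.164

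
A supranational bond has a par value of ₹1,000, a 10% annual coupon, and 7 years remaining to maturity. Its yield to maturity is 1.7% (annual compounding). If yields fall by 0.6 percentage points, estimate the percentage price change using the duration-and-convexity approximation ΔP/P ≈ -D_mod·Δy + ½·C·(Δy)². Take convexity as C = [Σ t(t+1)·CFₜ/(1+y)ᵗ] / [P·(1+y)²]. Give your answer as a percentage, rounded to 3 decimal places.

With y = 0.017:
  t   CF        PV=CF/(1+0.017)^t    t·PV        t(t+1)·PV
  1       100.00        98.3284        98.3284         196.6568
  2       100.00        96.6848       193.3696         580.1087
  3       100.00        95.0686       285.2058       1,140.8233
  4       100.00        93.4795       373.9178       1,869.5892
  5       100.00        91.9169       459.5844       2,757.5062
  6       100.00        90.3804       542.2824       3,795.9770
  7     1,100.00       977.5658     6,842.9608      54,743.6867
  Σ                  1,543.4244     8,795.6493      65,084.3479
P = 1,543.4244; D_Mac = 5.69879 yrs; D_mod = 5.60353 yrs; C = 40.77081.
Duration effect: -5.60353 × (-0.006) = +0.033621
Convexity effect: 0.5 × 40.77081 × (-0.006)² = +0.0007339
ΔP/P ≈ +0.033621 + 0.0007339 = +0.034355 = +3.4355%.

+3.436%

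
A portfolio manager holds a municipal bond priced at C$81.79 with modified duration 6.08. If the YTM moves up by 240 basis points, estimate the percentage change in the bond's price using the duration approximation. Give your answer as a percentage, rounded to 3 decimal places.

Duration approximation: ΔP/P ≈ -D_mod · Δy = -6.08 × (+0.024) = -0.145920.
As a percentage: -14.5920%.

-14.592%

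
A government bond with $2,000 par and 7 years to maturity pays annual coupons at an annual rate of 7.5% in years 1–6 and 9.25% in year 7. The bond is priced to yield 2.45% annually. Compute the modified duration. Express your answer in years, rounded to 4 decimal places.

Periodic yield y = 0.0245. First find Macaulay duration:
  t   CF        PV=CF/(1+0.0245)^t    t·PV
  1       150.00       146.4129       146.4129
  2       150.00       142.9116       285.8231
  3       150.00       139.4939       418.4818
  4       150.00       136.1581       544.6323
  5       150.00       132.9020       664.5099
  6       150.00       129.7237       778.3425
  7     2,185.00     1,844.4535    12,911.1742
  Σ                  2,672.0556    15,749.3768
P = 2,672.0556; Macaulay duration = 15,749.3768 / 2,672.0556 = 5.89411 years.
Modified duration = D_Mac / (1 + y) = 5.89411 / 1.0245 = 5.75315 years.

5.7532 years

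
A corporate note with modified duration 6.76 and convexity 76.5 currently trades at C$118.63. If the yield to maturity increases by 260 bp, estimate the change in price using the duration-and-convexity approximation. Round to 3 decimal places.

Duration effect: -D_mod·Δy = -6.76 × (+0.026) = -0.175760
Convexity effect: ½·C·(Δy)² = 0.5 × 76.5 × (0.026)² = +0.0258570
ΔP/P ≈ -0.175760 + 0.0258570 = -0.149903
ΔP ≈ 118.63 × (-0.149903) = -17.78299289.

-C$17.783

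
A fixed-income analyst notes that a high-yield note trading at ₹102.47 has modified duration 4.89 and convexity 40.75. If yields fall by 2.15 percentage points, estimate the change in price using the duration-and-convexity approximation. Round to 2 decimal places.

Duration effect: -D_mod·Δy = -4.89 × (-0.0215) = +0.105135
Convexity effect: ½·C·(Δy)² = 0.5 × 40.75 × (-0.0215)² = +0.00941834375
ΔP/P ≈ +0.105135 + 0.00941834375 = +0.11455334375
ΔP ≈ 102.47 × (+0.11455334375) = +11.7382811340625.

+₹11.74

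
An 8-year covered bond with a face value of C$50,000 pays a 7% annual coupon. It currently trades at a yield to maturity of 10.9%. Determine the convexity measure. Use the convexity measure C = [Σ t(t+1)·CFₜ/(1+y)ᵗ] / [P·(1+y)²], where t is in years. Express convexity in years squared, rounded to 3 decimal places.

41.147

With y = 0.109:
  t   CF        PV=CF/(1+0.109)^t    t·PV        t(t+1)·PV
  1     3,500.00     3,155.9964     3,155.9964       6,311.9928
  2     3,500.00     2,845.8038     5,691.6076      17,074.8227
  3     3,500.00     2,566.0990     7,698.2970      30,793.1879
  4     3,500.00     2,313.8855     9,255.5419      46,277.7095
  5     3,500.00     2,086.4612    10,432.3060      62,593.8361
  6     3,500.00     1,881.3897    11,288.3383      79,018.3684
  7     3,500.00     1,696.4741    11,875.3184      95,002.5469
  8    53,500.00    23,383.0637   187,064.5096   1,683,580.5866
  Σ                 39,929.1733   246,461.9152   2,020,653.0509
P = 39,929.1733.
Convexity = Σ t(t+1)·PV / [P·(1+y)²] = 2,020,653.0509 / (39,929.1733 × 1.229881) = 41.14702.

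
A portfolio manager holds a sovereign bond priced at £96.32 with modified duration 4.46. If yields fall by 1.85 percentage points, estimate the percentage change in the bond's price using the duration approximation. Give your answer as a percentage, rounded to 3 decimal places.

+8.251%

Duration approximation: ΔP/P ≈ -D_mod · Δy = -4.46 × (-0.0185) = +0.082510.
As a percentage: +8.2510%.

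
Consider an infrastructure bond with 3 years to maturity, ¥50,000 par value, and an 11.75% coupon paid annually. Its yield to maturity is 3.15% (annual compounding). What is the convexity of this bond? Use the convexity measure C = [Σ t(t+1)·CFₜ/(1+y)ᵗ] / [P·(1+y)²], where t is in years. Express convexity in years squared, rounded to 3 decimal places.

9.915

With y = 0.0315:
  t   CF        PV=CF/(1+0.0315)^t    t·PV        t(t+1)·PV
  1     5,875.00     5,695.5889     5,695.5889      11,391.1779
  2     5,875.00     5,521.6568    11,043.3135      33,129.9406
  3    55,875.00    50,910.7904   152,732.3711     610,929.4843
  Σ                 62,128.0361   169,471.2735     655,450.6027
P = 62,128.0361.
Convexity = Σ t(t+1)·PV / [P·(1+y)²] = 655,450.6027 / (62,128.0361 × 1.063992) = 9.91548.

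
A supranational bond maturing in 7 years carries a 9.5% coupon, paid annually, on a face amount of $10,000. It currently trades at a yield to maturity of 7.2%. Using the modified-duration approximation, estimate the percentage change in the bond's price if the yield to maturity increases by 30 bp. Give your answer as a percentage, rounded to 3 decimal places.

-1.544%

Periodic yield y = 0.072. Modified duration first:
  t   CF        PV=CF/(1+0.072)^t    t·PV
  1       950.00       886.1940       886.1940
  2       950.00       826.6735     1,653.3471
  3       950.00       771.1507     2,313.4521
  4       950.00       719.3570     2,877.4279
  5       950.00       671.0420     3,355.2098
  6       950.00       625.9720     3,755.8319
  7    10,950.00     6,730.5510    47,113.8572
  Σ                 11,230.9402    61,955.3200
P = 11,230.9402; D_Mac = 5.51649 yrs; D_mod = 5.51649/(1+0.072) = 5.14598 yrs.
ΔP/P ≈ -D_mod · Δy = -5.14598 × (+0.003) = -0.015438 = -1.5438%.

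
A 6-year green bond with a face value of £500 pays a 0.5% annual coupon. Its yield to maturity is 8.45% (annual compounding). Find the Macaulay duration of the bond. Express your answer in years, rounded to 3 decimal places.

5.902 years

Periodic yield y = 0.0845. Discount each cash flow and weight by its year:
  t   CF        PV=CF/(1+0.0845)^t    t·PV
  1         2.50         2.3052         2.3052
  2         2.50         2.1256         4.2512
  3         2.50         1.9600         5.8799
  4         2.50         1.8073         7.2291
  5         2.50         1.6664         8.3322
  6       502.50       308.8579     1,853.1475
  Σ                    318.7224     1,881.1451
Price P = Σ PV = 318.7224.
Macaulay duration = Σ(t·PV) / P = 1,881.1451 / 318.7224 = 5.90214 years.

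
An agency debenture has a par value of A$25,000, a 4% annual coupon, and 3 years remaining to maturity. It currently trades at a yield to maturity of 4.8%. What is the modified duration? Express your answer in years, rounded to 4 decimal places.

2.7526 years

Periodic yield y = 0.048. First find Macaulay duration:
  t   CF        PV=CF/(1+0.048)^t    t·PV
  1     1,000.00       954.1985       954.1985
  2     1,000.00       910.4947     1,820.9895
  3    26,000.00    22,588.6096    67,765.8289
  Σ                 24,453.3028    70,541.0168
P = 24,453.3028; Macaulay duration = 70,541.0168 / 24,453.3028 = 2.88472 years.
Modified duration = D_Mac / (1 + y) = 2.88472 / 1.048 = 2.75260 years.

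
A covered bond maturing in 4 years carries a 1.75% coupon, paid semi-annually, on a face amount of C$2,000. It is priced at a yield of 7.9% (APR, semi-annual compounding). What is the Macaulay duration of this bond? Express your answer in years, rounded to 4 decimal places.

Periodic yield y = 0.0395. Discount each cash flow and weight by its period:
  t   CF        PV=CF/(1+0.0395)^t    t·PV
  1        17.50        16.8350        16.8350
  2        17.50        16.1953        32.3906
  3        17.50        15.5799        46.7397
  4        17.50        14.9879        59.9515
  5        17.50        14.4184        72.0918
  6        17.50        13.8705        83.2228
  7        17.50        13.3434        93.4038
  8     2,017.50     1,479.8496    11,838.7972
  Σ                  1,585.0800    12,243.4324
Price P = Σ PV = 1,585.0800.
Macaulay duration = Σ(t·PV) / P = 12,243.4324 / 1,585.0800 = 7.72417 half-year periods.
In years: 7.72417 / 2 = 3.86209 years.

3.8621 years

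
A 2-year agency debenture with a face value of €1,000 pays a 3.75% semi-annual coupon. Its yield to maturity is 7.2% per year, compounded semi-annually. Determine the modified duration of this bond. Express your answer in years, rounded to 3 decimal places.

1.876 years

Periodic yield y = 0.036. First find Macaulay duration:
  t   CF        PV=CF/(1+0.036)^t    t·PV
  1        18.75        18.0985        18.0985
  2        18.75        17.4696        34.9391
  3        18.75        16.8625        50.5875
  4     1,018.75       884.3590     3,537.4360
  Σ                    936.7895     3,641.0611
P = 936.7895; Macaulay duration = 3,641.0611 / 936.7895 = 3.88674 half-year periods = 1.94337 years.
Modified duration = D_Mac / (1 + y) = 1.94337 / 1.036 = 1.87584 years.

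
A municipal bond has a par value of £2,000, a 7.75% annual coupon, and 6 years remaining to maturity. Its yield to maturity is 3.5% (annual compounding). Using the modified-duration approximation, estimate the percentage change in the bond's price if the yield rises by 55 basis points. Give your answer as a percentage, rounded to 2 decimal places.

-2.72%

Periodic yield y = 0.035. Modified duration first:
  t   CF        PV=CF/(1+0.035)^t    t·PV
  1       155.00       149.7585       149.7585
  2       155.00       144.6942       289.3883
  3       155.00       139.8011       419.4034
  4       155.00       135.0735       540.2942
  5       155.00       130.5058       652.5292
  6     2,155.00     1,753.0939    10,518.5633
  Σ                  2,452.9270    12,569.9368
P = 2,452.9270; D_Mac = 5.12446 yrs; D_mod = 5.12446/(1+0.035) = 4.95117 yrs.
ΔP/P ≈ -D_mod · Δy = -4.95117 × (+0.0055) = -0.027231 = -2.7231%.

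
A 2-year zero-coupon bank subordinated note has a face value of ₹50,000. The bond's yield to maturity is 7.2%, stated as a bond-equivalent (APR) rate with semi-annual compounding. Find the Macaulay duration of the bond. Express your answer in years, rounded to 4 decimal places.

2.0000 years

A zero-coupon bond has a single cash flow at maturity, so its Macaulay duration equals its maturity: 2 years.
(Equivalently: 4 semi-annual periods ÷ 2 = 2 years.)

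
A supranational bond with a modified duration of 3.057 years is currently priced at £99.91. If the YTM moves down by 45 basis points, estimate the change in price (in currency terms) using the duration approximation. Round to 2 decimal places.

+£1.37

Duration approximation: ΔP/P ≈ -D_mod · Δy = -3.057 × (-0.0045) = +0.0137565.
ΔP ≈ 99.91 × (+0.0137565) = +1.374411915.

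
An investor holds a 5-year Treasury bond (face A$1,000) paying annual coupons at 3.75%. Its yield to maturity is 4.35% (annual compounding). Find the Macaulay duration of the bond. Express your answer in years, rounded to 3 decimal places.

4.646 years

Periodic yield y = 0.0435. Discount each cash flow and weight by its year:
  t   CF        PV=CF/(1+0.0435)^t    t·PV
  1        37.50        35.9368        35.9368
  2        37.50        34.4387        68.8773
  3        37.50        33.0030        99.0091
  4        37.50        31.6273       126.5090
  5     1,037.50       838.5440     4,192.7198
  Σ                    973.5497     4,523.0520
Price P = Σ PV = 973.5497.
Macaulay duration = Σ(t·PV) / P = 4,523.0520 / 973.5497 = 4.64594 years.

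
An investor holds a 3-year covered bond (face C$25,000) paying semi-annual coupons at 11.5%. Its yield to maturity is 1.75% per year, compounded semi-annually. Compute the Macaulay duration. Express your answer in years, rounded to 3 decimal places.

Periodic yield y = 0.00875. Discount each cash flow and weight by its period:
  t   CF        PV=CF/(1+0.00875)^t    t·PV
  1     1,437.50     1,425.0310     1,425.0310
  2     1,437.50     1,412.6701     2,825.3402
  3     1,437.50     1,400.4165     4,201.2494
  4     1,437.50     1,388.2691     5,553.0765
  5     1,437.50     1,376.2271     6,881.1356
  6    26,437.50    25,091.0652   150,546.3910
  Σ                 32,093.6790   171,432.2237
Price P = Σ PV = 32,093.6790.
Macaulay duration = Σ(t·PV) / P = 171,432.2237 / 32,093.6790 = 5.34162 half-year periods.
In years: 5.34162 / 2 = 2.67081 years.

2.671 years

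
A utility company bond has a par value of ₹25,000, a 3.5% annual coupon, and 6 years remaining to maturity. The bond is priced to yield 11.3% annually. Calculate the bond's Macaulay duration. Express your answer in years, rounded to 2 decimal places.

5.39 years

Periodic yield y = 0.113. Discount each cash flow and weight by its year:
  t   CF        PV=CF/(1+0.113)^t    t·PV
  1       875.00       786.1635       786.1635
  2       875.00       706.3464     1,412.6928
  3       875.00       634.6329     1,903.8986
  4       875.00       570.2002     2,280.8010
  5       875.00       512.3093     2,561.5465
  6    25,875.00    13,611.6061    81,669.6365
  Σ                 16,821.2584    90,614.7388
Price P = Σ PV = 16,821.2584.
Macaulay duration = Σ(t·PV) / P = 90,614.7388 / 16,821.2584 = 5.38692 years.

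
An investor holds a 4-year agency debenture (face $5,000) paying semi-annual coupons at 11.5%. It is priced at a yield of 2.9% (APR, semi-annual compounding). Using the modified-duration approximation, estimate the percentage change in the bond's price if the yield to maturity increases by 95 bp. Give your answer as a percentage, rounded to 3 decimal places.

Periodic yield y = 0.0145. Modified duration first:
  t   CF        PV=CF/(1+0.0145)^t    t·PV
  1       287.50       283.3908       283.3908
  2       287.50       279.3404       558.6808
  3       287.50       275.3479       826.0436
  4       287.50       271.4124     1,085.6495
  5       287.50       267.5331     1,337.6657
  6       287.50       263.7094     1,582.2561
  7       287.50       259.9402     1,819.5816
  8     5,287.50     4,712.3113    37,698.4901
  Σ                  6,612.9854    45,191.7582
P = 6,612.9854; D_Mac = 6.83379 half-year periods = 3.41690 yrs; D_mod = 3.41690/(1+0.0145) = 3.36806 yrs.
ΔP/P ≈ -D_mod · Δy = -3.36806 × (+0.0095) = -0.031997 = -3.1997%.

-3.200%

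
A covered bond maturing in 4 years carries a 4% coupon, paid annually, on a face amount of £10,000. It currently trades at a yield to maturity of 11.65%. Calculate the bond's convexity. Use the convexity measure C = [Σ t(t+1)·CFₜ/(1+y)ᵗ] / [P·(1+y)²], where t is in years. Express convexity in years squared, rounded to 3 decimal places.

14.657

With y = 0.1165:
  t   CF        PV=CF/(1+0.1165)^t    t·PV        t(t+1)·PV
  1       400.00       358.2624       358.2624         716.5249
  2       400.00       320.8799       641.7598       1,925.2795
  3       400.00       287.3980       862.1941       3,448.7765
  4    10,400.00     6,692.6549    26,770.6195     133,853.0974
  Σ                  7,659.1953    28,632.8359     139,943.6783
P = 7,659.1953.
Convexity = Σ t(t+1)·PV / [P·(1+y)²] = 139,943.6783 / (7,659.1953 × 1.246572) = 14.65726.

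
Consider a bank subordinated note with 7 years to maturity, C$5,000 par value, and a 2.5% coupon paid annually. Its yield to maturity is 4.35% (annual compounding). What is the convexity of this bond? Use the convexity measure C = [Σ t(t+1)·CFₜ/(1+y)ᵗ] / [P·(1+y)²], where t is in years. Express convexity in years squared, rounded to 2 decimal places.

With y = 0.0435:
  t   CF        PV=CF/(1+0.0435)^t    t·PV        t(t+1)·PV
  1       125.00       119.7892       119.7892         239.5783
  2       125.00       114.7956       229.5911         688.7734
  3       125.00       110.0101       330.0304       1,320.1215
  4       125.00       105.4242       421.6967       2,108.4834
  5       125.00       101.0294       505.1470       3,030.8818
  6       125.00        96.8178       580.9069       4,066.3484
  7     5,125.00     3,804.0542    26,628.3794     213,027.0351
  Σ                  4,451.9204    28,815.5406     224,481.2219
P = 4,451.9204.
Convexity = Σ t(t+1)·PV / [P·(1+y)²] = 224,481.2219 / (4,451.9204 × 1.088892) = 46.30711.

46.31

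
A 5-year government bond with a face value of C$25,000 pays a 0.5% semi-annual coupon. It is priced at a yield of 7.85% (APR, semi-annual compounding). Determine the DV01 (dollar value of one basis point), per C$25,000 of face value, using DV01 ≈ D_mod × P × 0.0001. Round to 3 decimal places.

C$8.311

Periodic yield y = 0.03925.
  t   CF        PV=CF/(1+0.03925)^t    t·PV
  1        62.50        60.1395        60.1395
  2        62.50        57.8682       115.7364
  3        62.50        55.6827       167.0480
  4        62.50        53.5797       214.3186
  5        62.50        51.5561       257.7804
  6        62.50        49.6089       297.6536
  7        62.50        47.7353       334.1472
  8        62.50        45.9325       367.4597
  9        62.50        44.1977       397.7793
  10   25,062.50    17,053.9136   170,539.1359
  Σ                 17,520.2141   172,751.1986
P = 17,520.2141; D_Mac = 9.86011 half-year periods = 4.93005 yrs; D_mod = 4.74386 yrs.
DV01 ≈ 4.74386 × 17,520.2141 × 0.0001 = 8.311340.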